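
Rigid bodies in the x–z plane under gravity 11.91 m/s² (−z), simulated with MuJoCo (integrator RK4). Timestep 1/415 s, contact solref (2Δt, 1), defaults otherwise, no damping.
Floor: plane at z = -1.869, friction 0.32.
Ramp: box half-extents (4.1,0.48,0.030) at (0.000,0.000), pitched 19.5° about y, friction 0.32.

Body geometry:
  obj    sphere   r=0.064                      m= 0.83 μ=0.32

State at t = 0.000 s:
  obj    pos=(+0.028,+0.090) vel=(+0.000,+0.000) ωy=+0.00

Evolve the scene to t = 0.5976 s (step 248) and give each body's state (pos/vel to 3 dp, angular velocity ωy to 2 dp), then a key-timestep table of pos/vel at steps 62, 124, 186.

State at t = 0.5976 s:
  obj    pos=(+0.506,-0.079) vel=(+1.600,-0.566) ωy=+26.51

Key-timestep trajectory:
   step    t(s)  obj.x    obj.z    obj.vx   obj.vz 
     62  0.1494   +0.058  +0.079  +0.400  -0.142
    124  0.2988   +0.147  +0.047  +0.800  -0.283
    186  0.4482   +0.297  -0.005  +1.200  -0.425


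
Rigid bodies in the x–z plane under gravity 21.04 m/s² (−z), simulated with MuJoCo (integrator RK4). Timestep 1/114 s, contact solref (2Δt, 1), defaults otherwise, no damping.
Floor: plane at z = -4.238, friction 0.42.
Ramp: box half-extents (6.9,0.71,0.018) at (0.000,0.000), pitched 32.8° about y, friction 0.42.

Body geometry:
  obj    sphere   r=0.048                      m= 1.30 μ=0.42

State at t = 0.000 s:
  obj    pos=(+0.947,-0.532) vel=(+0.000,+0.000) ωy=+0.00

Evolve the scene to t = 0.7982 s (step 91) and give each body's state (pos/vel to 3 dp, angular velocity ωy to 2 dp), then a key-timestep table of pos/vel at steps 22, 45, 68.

State at t = 0.7982 s:
  obj    pos=(+3.127,-1.937) vel=(+5.461,-3.520) ωy=+135.37

Key-timestep trajectory:
   step    t(s)  obj.x    obj.z    obj.vx   obj.vz 
     22  0.1930   +1.075  -0.614  +1.321  -0.851
     45  0.3947   +1.480  -0.876  +2.701  -1.741
     68  0.5965   +2.164  -1.316  +4.081  -2.630


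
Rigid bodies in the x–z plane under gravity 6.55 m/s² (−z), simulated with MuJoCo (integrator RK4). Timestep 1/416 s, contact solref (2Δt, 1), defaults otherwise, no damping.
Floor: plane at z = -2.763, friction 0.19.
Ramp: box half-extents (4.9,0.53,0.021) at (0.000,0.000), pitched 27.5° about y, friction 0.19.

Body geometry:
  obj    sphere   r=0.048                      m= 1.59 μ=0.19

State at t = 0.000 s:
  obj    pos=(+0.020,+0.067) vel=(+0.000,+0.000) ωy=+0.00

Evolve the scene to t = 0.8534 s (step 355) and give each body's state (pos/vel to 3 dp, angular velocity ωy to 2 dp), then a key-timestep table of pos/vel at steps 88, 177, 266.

State at t = 0.8534 s:
  obj    pos=(+0.718,-0.296) vel=(+1.635,-0.851) ωy=+38.40

Key-timestep trajectory:
   step    t(s)  obj.x    obj.z    obj.vx   obj.vz 
     88  0.2115   +0.063  +0.045  +0.405  -0.211
    177  0.4255   +0.194  -0.023  +0.815  -0.424
    266  0.6394   +0.412  -0.137  +1.225  -0.638


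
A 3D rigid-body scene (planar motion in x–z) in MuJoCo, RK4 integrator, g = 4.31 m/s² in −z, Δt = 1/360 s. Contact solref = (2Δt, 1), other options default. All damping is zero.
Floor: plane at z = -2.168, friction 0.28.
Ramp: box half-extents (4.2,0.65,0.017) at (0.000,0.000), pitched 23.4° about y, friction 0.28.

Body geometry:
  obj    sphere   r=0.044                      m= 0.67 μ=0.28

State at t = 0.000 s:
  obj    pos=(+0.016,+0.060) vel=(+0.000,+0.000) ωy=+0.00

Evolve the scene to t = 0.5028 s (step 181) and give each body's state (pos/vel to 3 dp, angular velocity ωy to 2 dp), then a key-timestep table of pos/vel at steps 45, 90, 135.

State at t = 0.5028 s:
  obj    pos=(+0.158,-0.002) vel=(+0.564,-0.244) ωy=+13.97

Key-timestep trajectory:
   step    t(s)  obj.x    obj.z    obj.vx   obj.vz 
     45  0.1250   +0.025  +0.056  +0.140  -0.061
     90  0.2500   +0.051  +0.044  +0.281  -0.121
    135  0.3750   +0.095  +0.025  +0.421  -0.182


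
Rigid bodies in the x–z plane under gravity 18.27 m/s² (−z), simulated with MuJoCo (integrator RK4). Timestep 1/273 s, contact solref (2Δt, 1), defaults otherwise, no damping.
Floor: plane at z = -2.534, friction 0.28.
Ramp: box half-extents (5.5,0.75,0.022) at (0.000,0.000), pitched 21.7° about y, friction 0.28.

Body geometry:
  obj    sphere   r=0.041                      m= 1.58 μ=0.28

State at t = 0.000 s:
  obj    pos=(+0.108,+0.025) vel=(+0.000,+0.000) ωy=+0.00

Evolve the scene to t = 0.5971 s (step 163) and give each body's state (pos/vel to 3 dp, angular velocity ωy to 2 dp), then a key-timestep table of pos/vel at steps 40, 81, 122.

State at t = 0.5971 s:
  obj    pos=(+0.907,-0.293) vel=(+2.677,-1.065) ωy=+70.25

Key-timestep trajectory:
   step    t(s)  obj.x    obj.z    obj.vx   obj.vz 
     40  0.1465   +0.156  +0.006  +0.657  -0.261
     81  0.2967   +0.305  -0.054  +1.330  -0.529
    122  0.4469   +0.556  -0.153  +2.004  -0.797


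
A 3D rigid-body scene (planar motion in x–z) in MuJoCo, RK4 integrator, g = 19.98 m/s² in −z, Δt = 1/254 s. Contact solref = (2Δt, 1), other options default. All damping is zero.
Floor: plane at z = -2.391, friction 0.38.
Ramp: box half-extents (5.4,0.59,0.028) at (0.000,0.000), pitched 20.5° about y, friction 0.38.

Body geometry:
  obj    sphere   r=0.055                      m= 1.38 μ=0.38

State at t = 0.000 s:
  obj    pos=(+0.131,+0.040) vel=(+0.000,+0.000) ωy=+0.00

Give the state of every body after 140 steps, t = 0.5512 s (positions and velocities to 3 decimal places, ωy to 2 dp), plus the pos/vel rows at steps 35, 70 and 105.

State at t = 0.5512 s:
  obj    pos=(+0.842,-0.226) vel=(+2.580,-0.965) ωy=+50.07

Key-timestep trajectory:
   step    t(s)  obj.x    obj.z    obj.vx   obj.vz 
     35  0.1378   +0.175  +0.023  +0.645  -0.241
     70  0.2756   +0.309  -0.027  +1.290  -0.482
    105  0.4134   +0.531  -0.110  +1.935  -0.724


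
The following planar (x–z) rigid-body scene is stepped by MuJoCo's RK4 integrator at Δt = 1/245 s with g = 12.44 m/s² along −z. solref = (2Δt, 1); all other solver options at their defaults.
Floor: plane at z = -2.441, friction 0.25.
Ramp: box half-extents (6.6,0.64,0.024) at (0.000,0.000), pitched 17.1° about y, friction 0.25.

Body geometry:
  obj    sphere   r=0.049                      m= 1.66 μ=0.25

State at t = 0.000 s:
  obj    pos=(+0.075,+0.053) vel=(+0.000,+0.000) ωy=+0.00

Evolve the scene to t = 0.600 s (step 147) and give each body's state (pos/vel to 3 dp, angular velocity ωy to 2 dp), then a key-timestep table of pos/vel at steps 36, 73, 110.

State at t = 0.600 s:
  obj    pos=(+0.525,-0.085) vel=(+1.498,-0.461) ωy=+31.99

Key-timestep trajectory:
   step    t(s)  obj.x    obj.z    obj.vx   obj.vz 
     36  0.1469   +0.102  +0.045  +0.367  -0.113
     73  0.2980   +0.186  +0.019  +0.744  -0.229
    110  0.4490   +0.327  -0.024  +1.121  -0.345


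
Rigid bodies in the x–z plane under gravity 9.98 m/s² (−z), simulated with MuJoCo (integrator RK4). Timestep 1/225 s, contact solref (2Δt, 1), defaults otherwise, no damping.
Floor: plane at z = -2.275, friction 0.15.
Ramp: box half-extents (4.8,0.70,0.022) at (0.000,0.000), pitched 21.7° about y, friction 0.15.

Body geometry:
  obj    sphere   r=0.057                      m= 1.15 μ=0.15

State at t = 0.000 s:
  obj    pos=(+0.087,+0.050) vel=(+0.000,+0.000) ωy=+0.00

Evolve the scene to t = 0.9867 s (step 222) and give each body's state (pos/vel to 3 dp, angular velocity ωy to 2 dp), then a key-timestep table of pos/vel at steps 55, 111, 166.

State at t = 0.9867 s:
  obj    pos=(+1.279,-0.424) vel=(+2.417,-0.962) ωy=+45.61

Key-timestep trajectory:
   step    t(s)  obj.x    obj.z    obj.vx   obj.vz 
     55  0.2444   +0.160  +0.021  +0.599  -0.238
    111  0.4933   +0.385  -0.068  +1.208  -0.481
    166  0.7378   +0.754  -0.215  +1.807  -0.719


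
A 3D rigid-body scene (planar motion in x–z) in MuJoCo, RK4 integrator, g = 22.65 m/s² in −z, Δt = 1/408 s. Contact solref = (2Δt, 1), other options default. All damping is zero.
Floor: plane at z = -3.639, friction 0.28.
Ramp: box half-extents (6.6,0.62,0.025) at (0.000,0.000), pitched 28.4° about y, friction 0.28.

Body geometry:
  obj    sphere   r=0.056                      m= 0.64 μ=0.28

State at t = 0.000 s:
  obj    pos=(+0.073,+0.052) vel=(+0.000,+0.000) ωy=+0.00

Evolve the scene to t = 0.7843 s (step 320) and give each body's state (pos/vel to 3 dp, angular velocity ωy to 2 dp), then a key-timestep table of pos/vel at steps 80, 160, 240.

State at t = 0.7843 s:
  obj    pos=(+2.155,-1.073) vel=(+5.309,-2.871) ωy=+107.76

Key-timestep trajectory:
   step    t(s)  obj.x    obj.z    obj.vx   obj.vz 
     80  0.1961   +0.203  -0.018  +1.327  -0.718
    160  0.3922   +0.594  -0.229  +2.655  -1.435
    240  0.5882   +1.244  -0.581  +3.982  -2.153


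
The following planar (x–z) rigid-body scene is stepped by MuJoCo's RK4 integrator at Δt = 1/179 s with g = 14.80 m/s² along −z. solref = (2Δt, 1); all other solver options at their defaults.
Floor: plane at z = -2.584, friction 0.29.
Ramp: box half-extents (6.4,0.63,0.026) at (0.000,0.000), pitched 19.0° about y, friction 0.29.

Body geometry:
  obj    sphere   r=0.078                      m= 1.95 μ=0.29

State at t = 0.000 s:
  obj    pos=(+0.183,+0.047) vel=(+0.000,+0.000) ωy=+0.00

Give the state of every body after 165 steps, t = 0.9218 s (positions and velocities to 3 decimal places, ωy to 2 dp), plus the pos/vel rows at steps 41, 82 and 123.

State at t = 0.9218 s:
  obj    pos=(+1.566,-0.429) vel=(+3.000,-1.033) ωy=+40.67

Key-timestep trajectory:
   step    t(s)  obj.x    obj.z    obj.vx   obj.vz 
     41  0.2291   +0.268  +0.018  +0.746  -0.257
     82  0.4581   +0.525  -0.071  +1.491  -0.513
    123  0.6872   +0.951  -0.218  +2.236  -0.770


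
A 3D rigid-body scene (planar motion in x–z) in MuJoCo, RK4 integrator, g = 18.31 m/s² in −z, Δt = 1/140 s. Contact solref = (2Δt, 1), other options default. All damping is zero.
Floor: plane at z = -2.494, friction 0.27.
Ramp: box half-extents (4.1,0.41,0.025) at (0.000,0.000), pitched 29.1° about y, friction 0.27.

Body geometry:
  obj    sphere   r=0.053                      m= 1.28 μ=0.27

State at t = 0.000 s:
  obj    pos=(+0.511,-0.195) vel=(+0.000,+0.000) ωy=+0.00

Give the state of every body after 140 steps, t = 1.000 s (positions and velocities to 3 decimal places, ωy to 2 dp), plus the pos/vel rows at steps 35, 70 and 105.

State at t = 1.000 s:
  obj    pos=(+3.290,-1.742) vel=(+5.558,-3.093) ωy=+119.98

Key-timestep trajectory:
   step    t(s)  obj.x    obj.z    obj.vx   obj.vz 
     35  0.2500   +0.685  -0.292  +1.390  -0.774
     70  0.5000   +1.206  -0.582  +2.779  -1.547
    105  0.7500   +2.074  -1.065  +4.168  -2.320


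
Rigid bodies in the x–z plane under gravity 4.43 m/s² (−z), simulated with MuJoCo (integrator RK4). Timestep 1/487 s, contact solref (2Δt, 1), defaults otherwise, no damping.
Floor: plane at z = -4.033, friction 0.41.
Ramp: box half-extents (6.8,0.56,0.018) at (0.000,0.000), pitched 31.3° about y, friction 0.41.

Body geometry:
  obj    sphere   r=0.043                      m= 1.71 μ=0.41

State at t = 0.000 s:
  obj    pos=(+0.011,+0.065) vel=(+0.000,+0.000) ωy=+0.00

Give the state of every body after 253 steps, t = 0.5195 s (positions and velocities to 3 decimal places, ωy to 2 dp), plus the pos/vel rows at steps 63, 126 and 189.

State at t = 0.5195 s:
  obj    pos=(+0.200,-0.051) vel=(+0.730,-0.444) ωy=+19.86

Key-timestep trajectory:
   step    t(s)  obj.x    obj.z    obj.vx   obj.vz 
     63  0.1294   +0.023  +0.058  +0.182  -0.111
    126  0.2587   +0.058  +0.036  +0.363  -0.221
    189  0.3881   +0.117  +0.000  +0.545  -0.331


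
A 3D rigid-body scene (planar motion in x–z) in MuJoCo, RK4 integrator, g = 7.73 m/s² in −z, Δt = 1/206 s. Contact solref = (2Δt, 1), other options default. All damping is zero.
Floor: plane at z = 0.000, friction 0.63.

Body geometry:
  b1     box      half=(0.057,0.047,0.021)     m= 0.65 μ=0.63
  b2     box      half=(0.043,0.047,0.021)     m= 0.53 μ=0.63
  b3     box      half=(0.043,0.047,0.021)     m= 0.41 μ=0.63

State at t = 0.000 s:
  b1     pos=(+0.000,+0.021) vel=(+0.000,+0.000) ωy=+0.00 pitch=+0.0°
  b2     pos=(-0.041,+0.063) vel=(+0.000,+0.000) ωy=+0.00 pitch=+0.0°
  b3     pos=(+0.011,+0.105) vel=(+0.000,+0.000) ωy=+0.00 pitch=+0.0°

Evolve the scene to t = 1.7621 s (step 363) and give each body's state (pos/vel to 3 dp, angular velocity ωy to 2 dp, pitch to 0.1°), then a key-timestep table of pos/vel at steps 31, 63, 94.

State at t = 1.7621 s:
  b1     pos=(+0.000,+0.021) vel=(+0.000,+0.000) ωy=+0.00 pitch=+0.0°
  b2     pos=(-0.041,+0.063) vel=(+0.000,+0.000) ωy=+0.00 pitch=+0.0°
  b3     pos=(+0.115,+0.021) vel=(+0.000,+0.000) ωy=+0.00 pitch=+180.0°

Key-timestep trajectory:
   step    t(s)  b1.x    b1.z    b1.vx   b1.vz   b2.x    b2.z    b2.vx   b2.vz   b3.x    b3.z    b3.vx   b3.vz 
     31  0.1505   +0.000  +0.021  +0.000  +0.000   -0.041  +0.063  +0.000  +0.000   +0.023  +0.093  +0.138  -0.282
     63  0.3058   +0.000  +0.021  +0.000  +0.000   -0.041  +0.063  +0.000  +0.000   +0.050  +0.087  +0.222  -0.078
     94  0.4563   +0.000  +0.021  +0.000  +0.000   -0.041  +0.063  +0.000  +0.000   +0.091  +0.068  +0.325  -0.405


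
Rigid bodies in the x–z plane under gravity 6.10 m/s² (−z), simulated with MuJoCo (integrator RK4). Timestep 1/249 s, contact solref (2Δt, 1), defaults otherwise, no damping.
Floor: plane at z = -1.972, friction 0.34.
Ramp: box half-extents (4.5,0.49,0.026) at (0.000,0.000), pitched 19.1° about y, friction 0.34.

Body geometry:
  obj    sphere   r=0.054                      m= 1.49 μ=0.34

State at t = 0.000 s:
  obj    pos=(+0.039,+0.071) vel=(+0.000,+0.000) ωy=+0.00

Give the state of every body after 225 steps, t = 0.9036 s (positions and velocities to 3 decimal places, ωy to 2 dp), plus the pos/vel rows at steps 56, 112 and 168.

State at t = 0.9036 s:
  obj    pos=(+0.589,-0.119) vel=(+1.217,-0.422) ωy=+23.85

Key-timestep trajectory:
   step    t(s)  obj.x    obj.z    obj.vx   obj.vz 
     56  0.2249   +0.073  +0.059  +0.303  -0.105
    112  0.4498   +0.175  +0.024  +0.606  -0.210
    168  0.6747   +0.346  -0.035  +0.909  -0.315


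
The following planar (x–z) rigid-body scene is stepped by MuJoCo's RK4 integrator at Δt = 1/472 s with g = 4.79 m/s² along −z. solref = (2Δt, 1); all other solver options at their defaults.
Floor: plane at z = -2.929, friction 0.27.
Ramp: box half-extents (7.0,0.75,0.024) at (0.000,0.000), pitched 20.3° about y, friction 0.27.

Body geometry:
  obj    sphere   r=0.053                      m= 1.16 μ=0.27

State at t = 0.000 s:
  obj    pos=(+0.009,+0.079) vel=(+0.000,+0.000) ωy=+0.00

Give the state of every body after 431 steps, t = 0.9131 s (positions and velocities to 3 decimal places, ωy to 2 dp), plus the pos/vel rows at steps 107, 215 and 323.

State at t = 0.9131 s:
  obj    pos=(+0.473,-0.093) vel=(+1.017,-0.376) ωy=+20.45

Key-timestep trajectory:
   step    t(s)  obj.x    obj.z    obj.vx   obj.vz 
    107  0.2267   +0.038  +0.068  +0.252  -0.093
    215  0.4555   +0.124  +0.036  +0.507  -0.188
    323  0.6843   +0.270  -0.018  +0.762  -0.282


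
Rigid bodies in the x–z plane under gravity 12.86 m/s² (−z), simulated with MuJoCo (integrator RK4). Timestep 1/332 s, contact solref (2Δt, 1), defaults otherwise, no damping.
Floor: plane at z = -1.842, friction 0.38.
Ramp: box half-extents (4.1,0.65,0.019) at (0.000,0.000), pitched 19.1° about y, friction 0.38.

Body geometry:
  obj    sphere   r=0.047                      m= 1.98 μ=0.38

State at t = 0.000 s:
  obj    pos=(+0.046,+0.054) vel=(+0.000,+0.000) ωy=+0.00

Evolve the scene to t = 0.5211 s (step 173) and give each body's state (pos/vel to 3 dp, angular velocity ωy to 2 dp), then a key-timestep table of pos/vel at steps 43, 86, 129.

State at t = 0.5211 s:
  obj    pos=(+0.432,-0.080) vel=(+1.480,-0.513) ωy=+33.32

Key-timestep trajectory:
   step    t(s)  obj.x    obj.z    obj.vx   obj.vz 
     43  0.1295   +0.070  +0.046  +0.368  -0.127
     86  0.2590   +0.141  +0.021  +0.736  -0.255
    129  0.3886   +0.260  -0.020  +1.104  -0.382


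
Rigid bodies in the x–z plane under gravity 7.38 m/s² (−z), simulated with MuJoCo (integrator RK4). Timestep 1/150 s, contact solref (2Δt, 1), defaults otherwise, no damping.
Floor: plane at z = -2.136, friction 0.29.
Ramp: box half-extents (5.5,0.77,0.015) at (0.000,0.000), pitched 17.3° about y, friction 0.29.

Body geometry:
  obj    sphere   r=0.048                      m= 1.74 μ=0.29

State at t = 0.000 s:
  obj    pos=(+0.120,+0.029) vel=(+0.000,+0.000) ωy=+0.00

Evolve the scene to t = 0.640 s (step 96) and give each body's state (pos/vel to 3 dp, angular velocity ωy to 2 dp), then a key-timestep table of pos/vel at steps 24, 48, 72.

State at t = 0.640 s:
  obj    pos=(+0.427,-0.067) vel=(+0.958,-0.298) ωy=+20.89

Key-timestep trajectory:
   step    t(s)  obj.x    obj.z    obj.vx   obj.vz 
     24  0.1600   +0.139  +0.023  +0.240  -0.075
     48  0.3200   +0.197  +0.005  +0.479  -0.149
     72  0.4800   +0.292  -0.025  +0.718  -0.224


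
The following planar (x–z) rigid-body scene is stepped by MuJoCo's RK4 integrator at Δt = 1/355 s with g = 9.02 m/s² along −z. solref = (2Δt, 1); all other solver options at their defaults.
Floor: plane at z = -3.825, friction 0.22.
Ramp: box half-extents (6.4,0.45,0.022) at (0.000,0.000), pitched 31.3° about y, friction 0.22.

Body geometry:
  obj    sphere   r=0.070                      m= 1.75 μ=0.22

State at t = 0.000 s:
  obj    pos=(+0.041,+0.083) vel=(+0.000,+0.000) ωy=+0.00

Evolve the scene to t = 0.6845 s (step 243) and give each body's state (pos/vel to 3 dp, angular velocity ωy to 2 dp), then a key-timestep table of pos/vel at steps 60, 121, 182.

State at t = 0.6845 s:
  obj    pos=(+0.711,-0.325) vel=(+1.958,-1.190) ωy=+32.72

Key-timestep trajectory:
   step    t(s)  obj.x    obj.z    obj.vx   obj.vz 
     60  0.1690   +0.082  +0.058  +0.484  -0.294
    121  0.3408   +0.207  -0.018  +0.975  -0.593
    182  0.5127   +0.417  -0.146  +1.466  -0.892


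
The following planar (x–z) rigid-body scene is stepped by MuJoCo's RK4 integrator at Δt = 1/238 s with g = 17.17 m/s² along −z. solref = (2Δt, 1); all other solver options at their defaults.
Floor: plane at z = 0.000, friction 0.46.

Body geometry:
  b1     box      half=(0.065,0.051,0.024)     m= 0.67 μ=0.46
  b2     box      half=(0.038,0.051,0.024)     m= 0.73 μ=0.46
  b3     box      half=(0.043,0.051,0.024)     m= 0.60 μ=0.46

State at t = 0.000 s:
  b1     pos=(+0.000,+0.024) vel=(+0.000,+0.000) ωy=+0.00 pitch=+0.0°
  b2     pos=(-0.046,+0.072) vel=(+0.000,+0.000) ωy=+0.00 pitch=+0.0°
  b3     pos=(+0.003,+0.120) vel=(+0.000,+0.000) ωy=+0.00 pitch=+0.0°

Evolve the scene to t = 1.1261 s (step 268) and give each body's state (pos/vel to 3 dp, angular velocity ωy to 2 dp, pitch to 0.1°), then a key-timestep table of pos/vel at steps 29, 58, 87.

State at t = 1.1261 s:
  b1     pos=(+0.000,+0.024) vel=(+0.000,+0.000) ωy=+0.00 pitch=+0.0°
  b2     pos=(-0.046,+0.072) vel=(+0.000,+0.000) ωy=+0.00 pitch=+0.0°
  b3     pos=(+0.124,+0.024) vel=(+0.000,+0.000) ωy=+0.00 pitch=+180.0°

Key-timestep trajectory:
   step    t(s)  b1.x    b1.z    b1.vx   b1.vz   b2.x    b2.z    b2.vx   b2.vz   b3.x    b3.z    b3.vx   b3.vz 
     29  0.1218   +0.000  +0.024  -0.001  -0.001   -0.046  +0.072  -0.001  -0.001   +0.023  +0.095  +0.340  +0.009
     58  0.2437   +0.000  +0.024  +0.000  +0.000   -0.046  +0.072  +0.000  +0.000   +0.064  +0.095  +0.223  +0.008
     87  0.3655   +0.000  +0.024  +0.000  +0.000   -0.046  +0.072  +0.000  +0.000   +0.103  +0.068  +0.440  -0.825


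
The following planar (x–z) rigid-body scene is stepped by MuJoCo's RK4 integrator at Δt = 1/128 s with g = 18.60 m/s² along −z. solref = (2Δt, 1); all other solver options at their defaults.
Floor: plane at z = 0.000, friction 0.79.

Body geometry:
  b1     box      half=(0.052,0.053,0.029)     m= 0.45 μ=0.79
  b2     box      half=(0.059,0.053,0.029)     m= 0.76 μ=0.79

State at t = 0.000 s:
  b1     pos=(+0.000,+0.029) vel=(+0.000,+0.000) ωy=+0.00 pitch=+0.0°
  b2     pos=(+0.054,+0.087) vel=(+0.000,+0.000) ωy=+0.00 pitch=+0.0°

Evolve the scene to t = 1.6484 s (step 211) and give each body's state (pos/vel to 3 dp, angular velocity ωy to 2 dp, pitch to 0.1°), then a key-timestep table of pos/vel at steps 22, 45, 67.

State at t = 1.6484 s:
  b1     pos=(+0.000,+0.029) vel=(+0.000,+0.000) ωy=+0.00 pitch=+0.0°
  b2     pos=(+0.199,+0.029) vel=(+0.000,+0.000) ωy=+0.00 pitch=+180.0°

Key-timestep trajectory:
   step    t(s)  b1.x    b1.z    b1.vx   b1.vz   b2.x    b2.z    b2.vx   b2.vz 
     22  0.1719   +0.000  +0.029  -0.001  +0.000   +0.067  +0.083  +0.207  -0.115
     45  0.3516   +0.000  +0.029  +0.000  +0.000   +0.128  +0.065  +0.218  +0.038
     67  0.5234   +0.000  +0.029  +0.000  +0.000   +0.179  +0.050  +0.552  -0.422


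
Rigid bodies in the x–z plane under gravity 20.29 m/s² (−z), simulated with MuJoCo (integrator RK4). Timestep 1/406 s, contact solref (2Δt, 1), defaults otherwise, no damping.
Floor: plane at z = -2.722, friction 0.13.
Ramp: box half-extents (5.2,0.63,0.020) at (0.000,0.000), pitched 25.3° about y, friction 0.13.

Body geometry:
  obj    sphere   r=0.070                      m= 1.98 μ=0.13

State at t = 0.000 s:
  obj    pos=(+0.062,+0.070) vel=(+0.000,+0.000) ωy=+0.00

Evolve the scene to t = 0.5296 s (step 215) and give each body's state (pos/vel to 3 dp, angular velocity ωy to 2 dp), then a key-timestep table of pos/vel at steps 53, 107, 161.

State at t = 0.5296 s:
  obj    pos=(+0.860,-0.307) vel=(+3.009,-1.432) ωy=+44.99

Key-timestep trajectory:
   step    t(s)  obj.x    obj.z    obj.vx   obj.vz 
     53  0.1305   +0.111  +0.047  +0.746  -0.345
    107  0.2635   +0.260  -0.023  +1.501  -0.704
    161  0.3966   +0.510  -0.141  +2.253  -1.074


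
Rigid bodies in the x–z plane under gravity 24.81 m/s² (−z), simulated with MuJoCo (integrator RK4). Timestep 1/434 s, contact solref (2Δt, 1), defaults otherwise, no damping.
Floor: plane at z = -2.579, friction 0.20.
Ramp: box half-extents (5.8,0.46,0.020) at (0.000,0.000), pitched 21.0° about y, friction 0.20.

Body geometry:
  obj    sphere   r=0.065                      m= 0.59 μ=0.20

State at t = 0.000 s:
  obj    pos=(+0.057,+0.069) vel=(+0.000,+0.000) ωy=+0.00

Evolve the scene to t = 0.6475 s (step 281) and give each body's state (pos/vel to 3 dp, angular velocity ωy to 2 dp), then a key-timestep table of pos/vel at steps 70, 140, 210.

State at t = 0.6475 s:
  obj    pos=(+1.300,-0.408) vel=(+3.839,-1.474) ωy=+63.25

Key-timestep trajectory:
   step    t(s)  obj.x    obj.z    obj.vx   obj.vz 
     70  0.1613   +0.134  +0.040  +0.956  -0.367
    140  0.3226   +0.366  -0.049  +1.913  -0.734
    210  0.4839   +0.751  -0.197  +2.869  -1.101


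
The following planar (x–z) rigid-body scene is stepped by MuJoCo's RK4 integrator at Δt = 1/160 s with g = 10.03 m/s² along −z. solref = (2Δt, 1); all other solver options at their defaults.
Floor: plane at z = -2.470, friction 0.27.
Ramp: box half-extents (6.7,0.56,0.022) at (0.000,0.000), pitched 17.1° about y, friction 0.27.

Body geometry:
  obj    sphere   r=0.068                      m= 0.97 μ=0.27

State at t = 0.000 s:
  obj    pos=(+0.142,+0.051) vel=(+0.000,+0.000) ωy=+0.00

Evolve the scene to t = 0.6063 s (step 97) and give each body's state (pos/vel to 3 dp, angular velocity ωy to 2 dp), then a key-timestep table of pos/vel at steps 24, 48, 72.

State at t = 0.6063 s:
  obj    pos=(+0.512,-0.063) vel=(+1.221,-0.376) ωy=+18.77

Key-timestep trajectory:
   step    t(s)  obj.x    obj.z    obj.vx   obj.vz 
     24  0.1500   +0.165  +0.044  +0.302  -0.093
     48  0.3000   +0.233  +0.023  +0.604  -0.186
     72  0.4500   +0.346  -0.012  +0.906  -0.279


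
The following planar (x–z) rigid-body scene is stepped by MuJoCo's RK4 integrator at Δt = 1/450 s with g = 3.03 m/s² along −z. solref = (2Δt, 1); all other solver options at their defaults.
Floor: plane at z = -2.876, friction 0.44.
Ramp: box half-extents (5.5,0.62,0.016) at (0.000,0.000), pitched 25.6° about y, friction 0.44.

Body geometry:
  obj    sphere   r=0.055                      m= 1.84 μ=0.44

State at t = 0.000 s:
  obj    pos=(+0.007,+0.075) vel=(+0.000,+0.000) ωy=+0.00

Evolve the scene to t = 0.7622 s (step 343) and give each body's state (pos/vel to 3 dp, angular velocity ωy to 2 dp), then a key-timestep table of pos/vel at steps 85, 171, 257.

State at t = 0.7622 s:
  obj    pos=(+0.252,-0.042) vel=(+0.643,-0.308) ωy=+12.96

Key-timestep trajectory:
   step    t(s)  obj.x    obj.z    obj.vx   obj.vz 
     85  0.1889   +0.022  +0.068  +0.159  -0.076
    171  0.3800   +0.068  +0.046  +0.320  -0.154
    257  0.5711   +0.145  +0.009  +0.482  -0.231


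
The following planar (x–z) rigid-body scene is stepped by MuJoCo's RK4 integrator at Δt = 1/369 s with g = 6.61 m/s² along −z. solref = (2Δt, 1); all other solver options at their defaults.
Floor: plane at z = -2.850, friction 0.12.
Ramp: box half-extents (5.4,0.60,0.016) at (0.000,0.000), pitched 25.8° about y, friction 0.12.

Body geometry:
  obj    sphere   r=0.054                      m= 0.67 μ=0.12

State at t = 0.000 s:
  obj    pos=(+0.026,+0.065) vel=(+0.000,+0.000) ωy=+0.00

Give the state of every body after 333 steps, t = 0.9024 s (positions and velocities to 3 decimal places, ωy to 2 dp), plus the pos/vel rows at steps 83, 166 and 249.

State at t = 0.9024 s:
  obj    pos=(+0.820,-0.318) vel=(+1.757,-0.853) ωy=+29.77

Key-timestep trajectory:
   step    t(s)  obj.x    obj.z    obj.vx   obj.vz 
     83  0.2249   +0.075  +0.041  +0.437  -0.218
    166  0.4499   +0.223  -0.030  +0.877  -0.424
    249  0.6748   +0.470  -0.149  +1.316  -0.632


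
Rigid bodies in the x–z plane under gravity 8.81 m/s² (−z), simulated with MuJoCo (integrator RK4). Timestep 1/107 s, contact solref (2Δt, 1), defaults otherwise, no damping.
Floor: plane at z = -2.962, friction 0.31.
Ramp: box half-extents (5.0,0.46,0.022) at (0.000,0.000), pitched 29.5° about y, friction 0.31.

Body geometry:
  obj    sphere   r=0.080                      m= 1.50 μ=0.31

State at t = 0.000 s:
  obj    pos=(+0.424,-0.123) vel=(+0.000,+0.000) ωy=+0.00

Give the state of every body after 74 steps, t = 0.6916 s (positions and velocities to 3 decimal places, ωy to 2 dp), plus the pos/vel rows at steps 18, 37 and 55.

State at t = 0.6916 s:
  obj    pos=(+1.069,-0.488) vel=(+1.865,-1.055) ωy=+26.78

Key-timestep trajectory:
   step    t(s)  obj.x    obj.z    obj.vx   obj.vz 
     18  0.1682   +0.462  -0.144  +0.454  -0.257
     37  0.3458   +0.585  -0.214  +0.933  -0.528
     55  0.5140   +0.781  -0.324  +1.387  -0.784


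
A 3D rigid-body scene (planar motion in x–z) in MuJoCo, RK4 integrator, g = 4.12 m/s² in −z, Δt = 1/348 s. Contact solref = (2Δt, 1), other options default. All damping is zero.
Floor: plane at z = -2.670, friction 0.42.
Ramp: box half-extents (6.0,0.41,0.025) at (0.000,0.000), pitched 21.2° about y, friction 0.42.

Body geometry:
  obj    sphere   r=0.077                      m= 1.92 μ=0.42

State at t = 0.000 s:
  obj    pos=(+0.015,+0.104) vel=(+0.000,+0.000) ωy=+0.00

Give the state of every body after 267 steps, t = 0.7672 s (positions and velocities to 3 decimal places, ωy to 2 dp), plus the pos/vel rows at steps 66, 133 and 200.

State at t = 0.7672 s:
  obj    pos=(+0.307,-0.010) vel=(+0.761,-0.295) ωy=+10.60

Key-timestep trajectory:
   step    t(s)  obj.x    obj.z    obj.vx   obj.vz 
     66  0.1897   +0.033  +0.097  +0.188  -0.073
    133  0.3822   +0.087  +0.076  +0.379  -0.147
    200  0.5747   +0.179  +0.040  +0.570  -0.221


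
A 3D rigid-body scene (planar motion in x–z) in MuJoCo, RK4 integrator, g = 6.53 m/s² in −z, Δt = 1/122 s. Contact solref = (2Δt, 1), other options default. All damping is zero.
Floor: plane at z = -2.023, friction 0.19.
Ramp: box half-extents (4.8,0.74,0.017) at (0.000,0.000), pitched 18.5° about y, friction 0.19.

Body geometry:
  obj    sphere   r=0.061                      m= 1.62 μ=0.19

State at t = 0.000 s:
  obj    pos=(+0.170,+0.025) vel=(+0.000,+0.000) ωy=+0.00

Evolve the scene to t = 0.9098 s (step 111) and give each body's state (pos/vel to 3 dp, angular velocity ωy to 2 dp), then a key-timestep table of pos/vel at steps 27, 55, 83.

State at t = 0.9098 s:
  obj    pos=(+0.751,-0.169) vel=(+1.277,-0.427) ωy=+22.07

Key-timestep trajectory:
   step    t(s)  obj.x    obj.z    obj.vx   obj.vz 
     27  0.2213   +0.205  +0.014  +0.311  -0.104
     55  0.4508   +0.313  -0.022  +0.633  -0.212
     83  0.6803   +0.495  -0.083  +0.955  -0.320


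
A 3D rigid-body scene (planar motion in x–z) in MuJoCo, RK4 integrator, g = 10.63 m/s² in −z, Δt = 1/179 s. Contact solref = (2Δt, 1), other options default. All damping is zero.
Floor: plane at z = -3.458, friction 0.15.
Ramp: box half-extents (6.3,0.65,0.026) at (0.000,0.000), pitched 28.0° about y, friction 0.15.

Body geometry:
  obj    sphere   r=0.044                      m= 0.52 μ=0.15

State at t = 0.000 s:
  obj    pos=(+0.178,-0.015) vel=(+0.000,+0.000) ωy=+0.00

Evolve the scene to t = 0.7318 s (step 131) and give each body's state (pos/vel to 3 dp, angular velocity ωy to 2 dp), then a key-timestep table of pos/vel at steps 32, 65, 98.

State at t = 0.7318 s:
  obj    pos=(+1.026,-0.466) vel=(+2.317,-1.230) ωy=+58.40

Key-timestep trajectory:
   step    t(s)  obj.x    obj.z    obj.vx   obj.vz 
     32  0.1788   +0.229  -0.042  +0.568  -0.298
     65  0.3631   +0.387  -0.127  +1.153  -0.605
     98  0.5475   +0.653  -0.268  +1.733  -0.922


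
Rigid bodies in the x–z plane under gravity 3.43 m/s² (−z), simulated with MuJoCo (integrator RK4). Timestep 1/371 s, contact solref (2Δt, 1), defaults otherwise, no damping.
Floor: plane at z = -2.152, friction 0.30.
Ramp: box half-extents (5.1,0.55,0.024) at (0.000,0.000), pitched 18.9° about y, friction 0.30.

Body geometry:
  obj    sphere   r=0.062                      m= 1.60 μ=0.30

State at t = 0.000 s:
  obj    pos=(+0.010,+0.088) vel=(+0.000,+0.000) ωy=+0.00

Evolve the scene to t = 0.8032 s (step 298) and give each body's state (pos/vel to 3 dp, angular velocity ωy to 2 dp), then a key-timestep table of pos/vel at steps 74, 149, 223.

State at t = 0.8032 s:
  obj    pos=(+0.252,+0.005) vel=(+0.603,-0.206) ωy=+10.28

Key-timestep trajectory:
   step    t(s)  obj.x    obj.z    obj.vx   obj.vz 
     74  0.1995   +0.025  +0.082  +0.150  -0.051
    149  0.4016   +0.070  +0.067  +0.302  -0.103
    223  0.6011   +0.146  +0.041  +0.451  -0.155


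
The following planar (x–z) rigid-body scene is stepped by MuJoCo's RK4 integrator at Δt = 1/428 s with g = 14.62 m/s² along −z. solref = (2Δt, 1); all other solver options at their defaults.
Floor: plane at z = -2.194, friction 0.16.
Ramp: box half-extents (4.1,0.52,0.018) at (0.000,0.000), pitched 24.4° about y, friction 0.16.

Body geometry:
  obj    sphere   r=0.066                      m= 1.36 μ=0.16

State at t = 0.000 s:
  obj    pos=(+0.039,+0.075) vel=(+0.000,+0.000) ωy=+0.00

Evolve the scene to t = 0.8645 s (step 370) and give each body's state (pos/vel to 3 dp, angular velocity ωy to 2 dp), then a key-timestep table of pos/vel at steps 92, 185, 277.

State at t = 0.8645 s:
  obj    pos=(+1.507,-0.591) vel=(+3.396,-1.541) ωy=+56.50

Key-timestep trajectory:
   step    t(s)  obj.x    obj.z    obj.vx   obj.vz 
     92  0.2150   +0.130  +0.033  +0.845  -0.383
    185  0.4322   +0.406  -0.092  +1.698  -0.770
    277  0.6472   +0.862  -0.299  +2.543  -1.153


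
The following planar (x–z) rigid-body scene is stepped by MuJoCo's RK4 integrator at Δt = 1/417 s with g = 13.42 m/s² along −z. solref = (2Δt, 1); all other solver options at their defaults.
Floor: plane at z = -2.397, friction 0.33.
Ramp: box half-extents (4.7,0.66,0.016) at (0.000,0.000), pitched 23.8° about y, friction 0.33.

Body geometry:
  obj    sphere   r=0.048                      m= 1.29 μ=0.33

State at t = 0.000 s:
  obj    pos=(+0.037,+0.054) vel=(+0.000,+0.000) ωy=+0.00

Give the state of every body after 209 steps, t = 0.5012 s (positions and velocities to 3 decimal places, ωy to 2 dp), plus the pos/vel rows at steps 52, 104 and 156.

State at t = 0.5012 s:
  obj    pos=(+0.482,-0.142) vel=(+1.774,-0.782) ωy=+40.38

Key-timestep trajectory:
   step    t(s)  obj.x    obj.z    obj.vx   obj.vz 
     52  0.1247   +0.064  +0.042  +0.441  -0.195
    104  0.2494   +0.147  +0.005  +0.883  -0.389
    156  0.3741   +0.285  -0.056  +1.324  -0.584
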